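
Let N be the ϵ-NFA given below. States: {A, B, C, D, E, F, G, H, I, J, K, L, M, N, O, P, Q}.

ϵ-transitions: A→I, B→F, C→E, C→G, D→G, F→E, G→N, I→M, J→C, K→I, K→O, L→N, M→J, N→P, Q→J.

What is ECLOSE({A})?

{A, C, E, G, I, J, M, N, P}

Start with {A}.
From A via ϵ: add I.
From I via ϵ: add M.
From M via ϵ: add J.
From J via ϵ: add C.
From C via ϵ: add E, G.
From G via ϵ: add N.
From N via ϵ: add P.
No new states can be added; the closed set is {A, C, E, G, I, J, M, N, P}.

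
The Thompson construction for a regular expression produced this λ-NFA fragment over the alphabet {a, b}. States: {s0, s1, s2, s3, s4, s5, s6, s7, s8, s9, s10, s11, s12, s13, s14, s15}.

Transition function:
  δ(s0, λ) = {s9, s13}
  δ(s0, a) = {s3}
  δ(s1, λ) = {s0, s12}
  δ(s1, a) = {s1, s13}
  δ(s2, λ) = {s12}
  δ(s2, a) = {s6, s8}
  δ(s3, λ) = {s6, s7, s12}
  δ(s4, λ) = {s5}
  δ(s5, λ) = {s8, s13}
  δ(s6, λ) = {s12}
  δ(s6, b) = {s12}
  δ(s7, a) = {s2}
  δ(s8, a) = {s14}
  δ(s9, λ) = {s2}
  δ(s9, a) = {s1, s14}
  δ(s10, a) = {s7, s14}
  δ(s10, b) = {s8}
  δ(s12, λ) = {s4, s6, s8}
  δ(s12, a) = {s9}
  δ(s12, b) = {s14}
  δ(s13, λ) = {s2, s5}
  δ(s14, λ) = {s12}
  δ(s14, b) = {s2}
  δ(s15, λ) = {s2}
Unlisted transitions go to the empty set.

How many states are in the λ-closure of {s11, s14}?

9

Start with {s11, s14}.
From s14 via λ: add s12.
From s12 via λ: add s4, s6, s8.
From s4 via λ: add s5.
From s5 via λ: add s13.
From s13 via λ: add s2.
λ-closure = {s2, s4, s5, s6, s8, s11, s12, s13, s14}, which has 9 states.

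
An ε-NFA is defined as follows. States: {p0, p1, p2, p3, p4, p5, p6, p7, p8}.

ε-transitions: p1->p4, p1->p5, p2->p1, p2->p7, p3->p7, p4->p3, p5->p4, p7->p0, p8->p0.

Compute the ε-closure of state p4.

{p0, p3, p4, p7}

Start with {p4}.
From p4 via ε: add p3.
From p3 via ε: add p7.
From p7 via ε: add p0.
No new states can be added; the closed set is {p0, p3, p4, p7}.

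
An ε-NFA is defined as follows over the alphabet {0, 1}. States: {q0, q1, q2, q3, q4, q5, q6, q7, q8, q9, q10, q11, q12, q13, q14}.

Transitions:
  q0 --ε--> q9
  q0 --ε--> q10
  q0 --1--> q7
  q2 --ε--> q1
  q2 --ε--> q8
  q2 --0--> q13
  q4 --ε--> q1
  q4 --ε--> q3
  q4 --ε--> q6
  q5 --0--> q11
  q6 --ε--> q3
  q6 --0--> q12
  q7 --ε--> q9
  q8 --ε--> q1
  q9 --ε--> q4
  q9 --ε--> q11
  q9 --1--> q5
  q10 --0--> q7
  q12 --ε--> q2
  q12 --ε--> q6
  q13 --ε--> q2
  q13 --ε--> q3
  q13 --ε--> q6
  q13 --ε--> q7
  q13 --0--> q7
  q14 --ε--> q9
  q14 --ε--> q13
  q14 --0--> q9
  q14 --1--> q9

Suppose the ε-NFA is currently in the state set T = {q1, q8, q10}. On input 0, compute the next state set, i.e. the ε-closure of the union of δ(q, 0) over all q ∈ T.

{q1, q3, q4, q6, q7, q9, q11}

q10 on 0 → {q7}.
No 0-transition from q1, q8.
Union after reading 0: {q7}.
Now take the ε-closure:
From q7 via ε: add q9.
From q9 via ε: add q4, q11.
From q4 via ε: add q1, q3, q6.
No new states can be added; the closed set is {q1, q3, q4, q6, q7, q9, q11}.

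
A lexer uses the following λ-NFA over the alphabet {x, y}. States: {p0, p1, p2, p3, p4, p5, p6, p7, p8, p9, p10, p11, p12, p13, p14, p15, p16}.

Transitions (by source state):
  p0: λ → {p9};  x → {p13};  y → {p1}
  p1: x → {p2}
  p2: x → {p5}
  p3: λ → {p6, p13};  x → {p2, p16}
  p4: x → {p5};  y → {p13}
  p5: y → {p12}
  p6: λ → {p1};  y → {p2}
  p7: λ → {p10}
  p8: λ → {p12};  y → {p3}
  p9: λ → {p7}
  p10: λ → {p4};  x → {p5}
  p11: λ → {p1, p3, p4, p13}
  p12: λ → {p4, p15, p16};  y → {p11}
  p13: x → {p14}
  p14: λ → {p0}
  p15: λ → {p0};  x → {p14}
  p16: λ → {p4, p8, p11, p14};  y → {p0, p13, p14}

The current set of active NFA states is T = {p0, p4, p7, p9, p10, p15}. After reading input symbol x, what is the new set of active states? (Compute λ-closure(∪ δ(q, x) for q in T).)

{p0, p4, p5, p7, p9, p10, p13, p14}

p0 on x → {p13}.
p4 on x → {p5}.
p10 on x → {p5}.
p15 on x → {p14}.
No x-transition from p7, p9.
Union after reading x: {p5, p13, p14}.
Now take the λ-closure:
From p14 via λ: add p0.
From p0 via λ: add p9.
From p9 via λ: add p7.
From p7 via λ: add p10.
From p10 via λ: add p4.
No new states can be added; the closed set is {p0, p4, p5, p7, p9, p10, p13, p14}.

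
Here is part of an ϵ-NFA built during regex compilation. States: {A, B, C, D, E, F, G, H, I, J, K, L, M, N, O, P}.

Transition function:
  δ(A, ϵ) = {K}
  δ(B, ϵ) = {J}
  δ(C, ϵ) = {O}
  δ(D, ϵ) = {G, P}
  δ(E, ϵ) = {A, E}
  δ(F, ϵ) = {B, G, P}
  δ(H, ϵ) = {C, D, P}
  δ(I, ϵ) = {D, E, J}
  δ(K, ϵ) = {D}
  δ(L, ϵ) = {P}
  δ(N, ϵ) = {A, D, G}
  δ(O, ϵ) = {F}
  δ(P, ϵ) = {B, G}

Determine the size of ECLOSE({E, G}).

8

Start with {E, G}.
From E via ϵ: add A.
From A via ϵ: add K.
From K via ϵ: add D.
From D via ϵ: add P.
From P via ϵ: add B.
From B via ϵ: add J.
ϵ-closure = {A, B, D, E, G, J, K, P}, which has 8 states.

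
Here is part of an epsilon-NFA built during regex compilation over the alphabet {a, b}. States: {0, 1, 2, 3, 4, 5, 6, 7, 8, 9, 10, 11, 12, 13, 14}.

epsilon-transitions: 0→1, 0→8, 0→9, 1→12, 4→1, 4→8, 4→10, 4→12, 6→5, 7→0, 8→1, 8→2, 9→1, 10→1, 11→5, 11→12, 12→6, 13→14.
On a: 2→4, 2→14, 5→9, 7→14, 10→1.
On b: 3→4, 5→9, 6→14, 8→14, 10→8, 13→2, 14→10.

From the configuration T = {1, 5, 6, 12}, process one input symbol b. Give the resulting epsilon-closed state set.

5 on b → {9}.
6 on b → {14}.
No b-transition from 1, 12.
Union after reading b: {9, 14}.
Now take the epsilon-closure:
From 9 via epsilon: add 1.
From 1 via epsilon: add 12.
From 12 via epsilon: add 6.
From 6 via epsilon: add 5.
No new states can be added; the closed set is {1, 5, 6, 9, 12, 14}.

{1, 5, 6, 9, 12, 14}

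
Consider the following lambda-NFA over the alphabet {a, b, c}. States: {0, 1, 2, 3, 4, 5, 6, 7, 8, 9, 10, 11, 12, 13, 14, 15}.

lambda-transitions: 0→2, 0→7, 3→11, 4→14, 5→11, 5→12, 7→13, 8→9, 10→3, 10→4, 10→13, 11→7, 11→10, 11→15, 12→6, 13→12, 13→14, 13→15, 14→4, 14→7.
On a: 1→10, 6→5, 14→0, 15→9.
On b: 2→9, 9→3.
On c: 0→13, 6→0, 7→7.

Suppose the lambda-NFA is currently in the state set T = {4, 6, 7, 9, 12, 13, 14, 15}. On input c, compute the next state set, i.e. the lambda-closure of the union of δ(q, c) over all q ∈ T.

{0, 2, 4, 6, 7, 12, 13, 14, 15}

6 on c → {0}.
7 on c → {7}.
No c-transition from 4, 9, 12, 13, 14, 15.
Union after reading c: {0, 7}.
Now take the lambda-closure:
From 0 via lambda: add 2.
From 7 via lambda: add 13.
From 13 via lambda: add 12, 14, 15.
From 12 via lambda: add 6.
From 14 via lambda: add 4.
No new states can be added; the closed set is {0, 2, 4, 6, 7, 12, 13, 14, 15}.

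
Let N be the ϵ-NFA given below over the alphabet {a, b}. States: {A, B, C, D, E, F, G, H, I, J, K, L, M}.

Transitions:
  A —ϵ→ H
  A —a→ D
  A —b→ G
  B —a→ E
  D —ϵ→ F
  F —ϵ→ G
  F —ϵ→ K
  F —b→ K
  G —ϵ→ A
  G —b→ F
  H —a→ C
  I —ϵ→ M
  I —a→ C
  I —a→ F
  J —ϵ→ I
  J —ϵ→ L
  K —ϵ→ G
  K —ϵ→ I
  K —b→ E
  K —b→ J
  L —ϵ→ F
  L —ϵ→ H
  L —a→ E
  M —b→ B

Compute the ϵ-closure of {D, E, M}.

{A, D, E, F, G, H, I, K, M}

Start with {D, E, M}.
From D via ϵ: add F.
From F via ϵ: add G, K.
From G via ϵ: add A.
From K via ϵ: add I.
From A via ϵ: add H.
No new states can be added; the closed set is {A, D, E, F, G, H, I, K, M}.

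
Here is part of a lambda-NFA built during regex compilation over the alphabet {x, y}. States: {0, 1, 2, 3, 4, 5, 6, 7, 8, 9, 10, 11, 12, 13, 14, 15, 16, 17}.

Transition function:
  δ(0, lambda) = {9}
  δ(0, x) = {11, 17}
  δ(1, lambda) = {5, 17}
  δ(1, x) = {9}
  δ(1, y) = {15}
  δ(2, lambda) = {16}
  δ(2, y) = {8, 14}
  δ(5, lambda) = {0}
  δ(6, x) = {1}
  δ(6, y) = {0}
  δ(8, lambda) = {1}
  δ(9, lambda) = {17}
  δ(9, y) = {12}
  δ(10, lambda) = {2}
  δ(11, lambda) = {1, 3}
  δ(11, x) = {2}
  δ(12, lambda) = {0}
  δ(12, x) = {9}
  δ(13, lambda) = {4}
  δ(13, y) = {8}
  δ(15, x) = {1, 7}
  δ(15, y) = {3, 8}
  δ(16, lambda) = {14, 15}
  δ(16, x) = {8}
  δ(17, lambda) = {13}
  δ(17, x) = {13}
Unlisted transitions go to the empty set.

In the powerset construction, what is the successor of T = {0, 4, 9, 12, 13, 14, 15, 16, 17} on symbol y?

{0, 1, 3, 4, 5, 8, 9, 12, 13, 17}

9 on y → {12}.
13 on y → {8}.
15 on y → {3, 8}.
No y-transition from 0, 4, 12, 14, 16, 17.
Union after reading y: {3, 8, 12}.
Now take the lambda-closure:
From 8 via lambda: add 1.
From 12 via lambda: add 0.
From 0 via lambda: add 9.
From 1 via lambda: add 5, 17.
From 17 via lambda: add 13.
From 13 via lambda: add 4.
No new states can be added; the closed set is {0, 1, 3, 4, 5, 8, 9, 12, 13, 17}.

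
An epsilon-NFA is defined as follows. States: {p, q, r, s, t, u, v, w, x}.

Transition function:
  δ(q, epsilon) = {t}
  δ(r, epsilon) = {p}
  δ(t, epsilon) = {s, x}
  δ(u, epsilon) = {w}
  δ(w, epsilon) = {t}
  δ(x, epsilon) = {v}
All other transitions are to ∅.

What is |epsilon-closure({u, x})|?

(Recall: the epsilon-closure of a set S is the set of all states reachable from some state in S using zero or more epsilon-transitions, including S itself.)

Start with {u, x}.
From u via epsilon: add w.
From x via epsilon: add v.
From w via epsilon: add t.
From t via epsilon: add s.
epsilon-closure = {s, t, u, v, w, x}, which has 6 states.

6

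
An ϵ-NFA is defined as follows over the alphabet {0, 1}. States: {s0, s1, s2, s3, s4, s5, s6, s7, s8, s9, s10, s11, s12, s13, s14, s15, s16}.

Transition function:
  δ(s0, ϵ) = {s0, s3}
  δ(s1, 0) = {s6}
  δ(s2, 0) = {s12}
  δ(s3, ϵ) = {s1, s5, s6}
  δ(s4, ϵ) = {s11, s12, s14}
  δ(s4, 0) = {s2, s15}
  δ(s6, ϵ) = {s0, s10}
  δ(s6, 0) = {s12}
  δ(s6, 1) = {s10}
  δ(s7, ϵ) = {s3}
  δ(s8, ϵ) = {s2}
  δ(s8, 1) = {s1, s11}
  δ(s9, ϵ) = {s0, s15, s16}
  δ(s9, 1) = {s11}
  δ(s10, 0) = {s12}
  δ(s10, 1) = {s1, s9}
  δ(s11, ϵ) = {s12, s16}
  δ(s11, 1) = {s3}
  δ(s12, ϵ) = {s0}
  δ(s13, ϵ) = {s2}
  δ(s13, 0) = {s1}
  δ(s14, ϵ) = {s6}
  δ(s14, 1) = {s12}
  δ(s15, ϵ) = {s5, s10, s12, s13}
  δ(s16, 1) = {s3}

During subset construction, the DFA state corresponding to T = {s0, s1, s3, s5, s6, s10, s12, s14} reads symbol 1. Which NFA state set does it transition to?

s6 on 1 → {s10}.
s10 on 1 → {s1, s9}.
s14 on 1 → {s12}.
No 1-transition from s0, s1, s3, s5, s12.
Union after reading 1: {s1, s9, s10, s12}.
Now take the ϵ-closure:
From s9 via ϵ: add s0, s15, s16.
From s0 via ϵ: add s3.
From s15 via ϵ: add s5, s13.
From s3 via ϵ: add s6.
From s13 via ϵ: add s2.
No new states can be added; the closed set is {s0, s1, s2, s3, s5, s6, s9, s10, s12, s13, s15, s16}.

{s0, s1, s2, s3, s5, s6, s9, s10, s12, s13, s15, s16}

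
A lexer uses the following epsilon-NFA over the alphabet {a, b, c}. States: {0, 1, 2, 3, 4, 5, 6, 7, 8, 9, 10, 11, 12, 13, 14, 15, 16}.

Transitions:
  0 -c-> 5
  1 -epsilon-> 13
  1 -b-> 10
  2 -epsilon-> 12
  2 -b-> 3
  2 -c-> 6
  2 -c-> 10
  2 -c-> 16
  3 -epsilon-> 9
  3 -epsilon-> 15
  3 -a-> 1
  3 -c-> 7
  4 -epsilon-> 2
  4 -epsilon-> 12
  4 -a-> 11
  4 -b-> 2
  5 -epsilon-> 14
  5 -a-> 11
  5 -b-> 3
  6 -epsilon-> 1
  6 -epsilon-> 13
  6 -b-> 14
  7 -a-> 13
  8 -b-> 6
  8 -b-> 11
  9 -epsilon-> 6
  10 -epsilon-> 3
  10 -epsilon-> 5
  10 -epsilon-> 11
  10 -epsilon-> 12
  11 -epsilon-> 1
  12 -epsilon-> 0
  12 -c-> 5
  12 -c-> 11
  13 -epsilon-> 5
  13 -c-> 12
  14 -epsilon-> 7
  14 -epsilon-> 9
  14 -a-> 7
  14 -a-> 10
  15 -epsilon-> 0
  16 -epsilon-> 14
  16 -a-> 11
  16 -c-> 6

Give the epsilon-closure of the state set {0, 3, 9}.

Start with {0, 3, 9}.
From 3 via epsilon: add 15.
From 9 via epsilon: add 6.
From 6 via epsilon: add 1, 13.
From 13 via epsilon: add 5.
From 5 via epsilon: add 14.
From 14 via epsilon: add 7.
No new states can be added; the closed set is {0, 1, 3, 5, 6, 7, 9, 13, 14, 15}.

{0, 1, 3, 5, 6, 7, 9, 13, 14, 15}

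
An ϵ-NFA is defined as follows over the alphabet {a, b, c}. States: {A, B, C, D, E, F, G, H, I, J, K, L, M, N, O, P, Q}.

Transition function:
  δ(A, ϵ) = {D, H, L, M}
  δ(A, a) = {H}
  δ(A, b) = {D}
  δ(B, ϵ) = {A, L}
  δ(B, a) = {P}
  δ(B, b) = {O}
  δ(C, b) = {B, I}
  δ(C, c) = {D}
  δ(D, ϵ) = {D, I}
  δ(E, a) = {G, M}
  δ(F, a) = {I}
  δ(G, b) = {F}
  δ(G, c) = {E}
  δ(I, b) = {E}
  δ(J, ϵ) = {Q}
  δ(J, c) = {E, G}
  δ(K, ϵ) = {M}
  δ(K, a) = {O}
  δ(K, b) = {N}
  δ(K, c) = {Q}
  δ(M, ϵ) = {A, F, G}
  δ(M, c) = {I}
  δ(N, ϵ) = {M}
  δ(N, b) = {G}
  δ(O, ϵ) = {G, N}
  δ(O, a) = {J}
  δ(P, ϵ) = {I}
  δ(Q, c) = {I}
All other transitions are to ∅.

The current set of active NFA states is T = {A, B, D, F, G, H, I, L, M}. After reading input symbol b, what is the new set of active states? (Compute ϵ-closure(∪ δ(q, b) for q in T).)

{A, D, E, F, G, H, I, L, M, N, O}

A on b → {D}.
B on b → {O}.
G on b → {F}.
I on b → {E}.
No b-transition from D, F, H, L, M.
Union after reading b: {D, E, F, O}.
Now take the ϵ-closure:
From D via ϵ: add I.
From O via ϵ: add G, N.
From N via ϵ: add M.
From M via ϵ: add A.
From A via ϵ: add H, L.
No new states can be added; the closed set is {A, D, E, F, G, H, I, L, M, N, O}.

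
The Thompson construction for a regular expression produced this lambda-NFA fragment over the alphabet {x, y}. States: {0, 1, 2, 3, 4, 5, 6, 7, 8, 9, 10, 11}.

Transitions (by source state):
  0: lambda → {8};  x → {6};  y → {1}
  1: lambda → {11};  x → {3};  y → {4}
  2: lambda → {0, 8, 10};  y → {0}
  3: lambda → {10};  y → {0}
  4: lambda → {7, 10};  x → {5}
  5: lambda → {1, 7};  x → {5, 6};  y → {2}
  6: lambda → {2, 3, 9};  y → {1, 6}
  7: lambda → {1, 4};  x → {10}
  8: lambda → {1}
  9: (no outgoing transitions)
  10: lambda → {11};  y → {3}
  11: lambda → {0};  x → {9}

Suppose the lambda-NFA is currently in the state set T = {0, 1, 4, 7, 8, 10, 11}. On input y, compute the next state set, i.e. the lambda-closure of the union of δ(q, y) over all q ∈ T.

{0, 1, 3, 4, 7, 8, 10, 11}

0 on y → {1}.
1 on y → {4}.
10 on y → {3}.
No y-transition from 4, 7, 8, 11.
Union after reading y: {1, 3, 4}.
Now take the lambda-closure:
From 1 via lambda: add 11.
From 3 via lambda: add 10.
From 4 via lambda: add 7.
From 11 via lambda: add 0.
From 0 via lambda: add 8.
No new states can be added; the closed set is {0, 1, 3, 4, 7, 8, 10, 11}.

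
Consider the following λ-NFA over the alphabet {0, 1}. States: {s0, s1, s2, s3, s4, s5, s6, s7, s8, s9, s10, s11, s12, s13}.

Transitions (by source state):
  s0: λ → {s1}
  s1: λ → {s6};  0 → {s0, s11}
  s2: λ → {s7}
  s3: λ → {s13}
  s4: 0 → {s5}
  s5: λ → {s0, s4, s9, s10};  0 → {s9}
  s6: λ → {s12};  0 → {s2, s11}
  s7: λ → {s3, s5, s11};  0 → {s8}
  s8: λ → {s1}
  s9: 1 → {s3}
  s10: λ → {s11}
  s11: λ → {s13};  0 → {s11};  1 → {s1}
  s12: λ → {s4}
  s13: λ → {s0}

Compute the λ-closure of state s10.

{s0, s1, s4, s6, s10, s11, s12, s13}

Start with {s10}.
From s10 via λ: add s11.
From s11 via λ: add s13.
From s13 via λ: add s0.
From s0 via λ: add s1.
From s1 via λ: add s6.
From s6 via λ: add s12.
From s12 via λ: add s4.
No new states can be added; the closed set is {s0, s1, s4, s6, s10, s11, s12, s13}.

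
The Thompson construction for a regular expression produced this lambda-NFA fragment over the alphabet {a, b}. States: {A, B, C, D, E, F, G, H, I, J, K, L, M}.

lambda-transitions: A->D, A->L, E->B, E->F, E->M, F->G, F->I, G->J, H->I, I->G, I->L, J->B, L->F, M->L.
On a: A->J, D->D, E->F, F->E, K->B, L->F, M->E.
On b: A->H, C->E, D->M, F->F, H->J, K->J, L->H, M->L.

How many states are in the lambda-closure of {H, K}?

8

Start with {H, K}.
From H via lambda: add I.
From I via lambda: add G, L.
From G via lambda: add J.
From L via lambda: add F.
From J via lambda: add B.
lambda-closure = {B, F, G, H, I, J, K, L}, which has 8 states.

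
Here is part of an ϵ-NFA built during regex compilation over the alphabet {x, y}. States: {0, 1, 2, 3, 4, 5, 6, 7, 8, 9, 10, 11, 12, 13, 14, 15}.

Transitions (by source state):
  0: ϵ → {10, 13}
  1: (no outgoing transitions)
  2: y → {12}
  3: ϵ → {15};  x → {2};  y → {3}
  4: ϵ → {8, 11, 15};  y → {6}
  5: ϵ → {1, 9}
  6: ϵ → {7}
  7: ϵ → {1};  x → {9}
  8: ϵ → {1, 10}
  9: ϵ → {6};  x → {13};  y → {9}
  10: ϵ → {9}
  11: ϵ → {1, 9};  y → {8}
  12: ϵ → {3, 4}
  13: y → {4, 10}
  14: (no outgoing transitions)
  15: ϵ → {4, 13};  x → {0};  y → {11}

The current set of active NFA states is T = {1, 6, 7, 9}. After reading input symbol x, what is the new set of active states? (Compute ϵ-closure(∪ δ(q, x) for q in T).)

7 on x → {9}.
9 on x → {13}.
No x-transition from 1, 6.
Union after reading x: {9, 13}.
Now take the ϵ-closure:
From 9 via ϵ: add 6.
From 6 via ϵ: add 7.
From 7 via ϵ: add 1.
No new states can be added; the closed set is {1, 6, 7, 9, 13}.

{1, 6, 7, 9, 13}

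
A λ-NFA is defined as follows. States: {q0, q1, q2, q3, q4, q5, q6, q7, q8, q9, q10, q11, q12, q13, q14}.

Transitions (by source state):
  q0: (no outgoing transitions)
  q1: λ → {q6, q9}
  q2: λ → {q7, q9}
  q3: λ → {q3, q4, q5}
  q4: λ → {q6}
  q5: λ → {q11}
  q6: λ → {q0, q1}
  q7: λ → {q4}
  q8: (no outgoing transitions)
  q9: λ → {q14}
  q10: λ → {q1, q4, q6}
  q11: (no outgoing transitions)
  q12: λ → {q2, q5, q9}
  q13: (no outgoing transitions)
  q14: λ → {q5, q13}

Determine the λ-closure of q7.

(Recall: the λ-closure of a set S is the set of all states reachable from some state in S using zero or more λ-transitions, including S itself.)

Start with {q7}.
From q7 via λ: add q4.
From q4 via λ: add q6.
From q6 via λ: add q0, q1.
From q1 via λ: add q9.
From q9 via λ: add q14.
From q14 via λ: add q5, q13.
From q5 via λ: add q11.
No new states can be added; the closed set is {q0, q1, q4, q5, q6, q7, q9, q11, q13, q14}.

{q0, q1, q4, q5, q6, q7, q9, q11, q13, q14}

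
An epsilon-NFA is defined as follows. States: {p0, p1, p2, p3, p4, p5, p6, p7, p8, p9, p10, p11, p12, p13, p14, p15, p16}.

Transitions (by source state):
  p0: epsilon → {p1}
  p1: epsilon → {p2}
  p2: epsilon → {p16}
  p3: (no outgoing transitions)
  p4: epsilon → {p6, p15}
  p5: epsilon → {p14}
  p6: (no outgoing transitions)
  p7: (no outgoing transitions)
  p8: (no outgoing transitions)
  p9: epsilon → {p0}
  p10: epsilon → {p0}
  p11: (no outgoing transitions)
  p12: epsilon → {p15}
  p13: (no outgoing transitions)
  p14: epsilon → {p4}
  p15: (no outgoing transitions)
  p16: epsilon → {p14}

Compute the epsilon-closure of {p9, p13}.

{p0, p1, p2, p4, p6, p9, p13, p14, p15, p16}

Start with {p9, p13}.
From p9 via epsilon: add p0.
From p0 via epsilon: add p1.
From p1 via epsilon: add p2.
From p2 via epsilon: add p16.
From p16 via epsilon: add p14.
From p14 via epsilon: add p4.
From p4 via epsilon: add p6, p15.
No new states can be added; the closed set is {p0, p1, p2, p4, p6, p9, p13, p14, p15, p16}.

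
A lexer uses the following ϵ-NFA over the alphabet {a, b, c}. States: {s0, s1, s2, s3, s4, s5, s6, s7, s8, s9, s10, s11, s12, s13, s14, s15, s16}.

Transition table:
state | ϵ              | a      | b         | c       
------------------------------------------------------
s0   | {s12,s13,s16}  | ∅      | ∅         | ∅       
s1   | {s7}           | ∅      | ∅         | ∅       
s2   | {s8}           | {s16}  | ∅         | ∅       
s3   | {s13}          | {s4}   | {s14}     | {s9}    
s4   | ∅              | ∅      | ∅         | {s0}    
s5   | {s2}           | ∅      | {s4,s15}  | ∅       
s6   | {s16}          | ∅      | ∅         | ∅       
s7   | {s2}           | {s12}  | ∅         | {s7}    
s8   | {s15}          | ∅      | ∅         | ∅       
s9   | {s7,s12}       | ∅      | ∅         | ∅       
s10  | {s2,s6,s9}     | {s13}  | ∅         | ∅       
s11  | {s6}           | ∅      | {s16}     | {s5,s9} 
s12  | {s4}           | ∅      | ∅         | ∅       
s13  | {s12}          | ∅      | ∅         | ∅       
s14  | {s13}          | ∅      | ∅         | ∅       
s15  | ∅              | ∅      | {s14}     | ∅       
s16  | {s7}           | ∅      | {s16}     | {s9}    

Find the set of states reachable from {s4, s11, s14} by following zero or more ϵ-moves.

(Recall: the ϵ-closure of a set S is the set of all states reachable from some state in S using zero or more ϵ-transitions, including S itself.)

Start with {s4, s11, s14}.
From s11 via ϵ: add s6.
From s14 via ϵ: add s13.
From s6 via ϵ: add s16.
From s13 via ϵ: add s12.
From s16 via ϵ: add s7.
From s7 via ϵ: add s2.
From s2 via ϵ: add s8.
From s8 via ϵ: add s15.
No new states can be added; the closed set is {s2, s4, s6, s7, s8, s11, s12, s13, s14, s15, s16}.

{s2, s4, s6, s7, s8, s11, s12, s13, s14, s15, s16}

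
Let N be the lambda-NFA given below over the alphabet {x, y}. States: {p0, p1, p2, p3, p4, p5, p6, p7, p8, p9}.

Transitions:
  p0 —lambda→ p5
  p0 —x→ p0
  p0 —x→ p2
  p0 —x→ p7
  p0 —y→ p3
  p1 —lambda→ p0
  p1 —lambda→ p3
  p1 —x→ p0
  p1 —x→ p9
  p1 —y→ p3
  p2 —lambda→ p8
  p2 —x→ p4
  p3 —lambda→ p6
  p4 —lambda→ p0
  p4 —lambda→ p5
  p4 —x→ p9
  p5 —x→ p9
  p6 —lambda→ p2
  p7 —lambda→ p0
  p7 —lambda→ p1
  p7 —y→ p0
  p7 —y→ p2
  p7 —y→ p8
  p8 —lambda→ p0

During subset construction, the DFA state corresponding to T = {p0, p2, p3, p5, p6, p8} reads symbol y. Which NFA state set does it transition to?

p0 on y → {p3}.
No y-transition from p2, p3, p5, p6, p8.
Union after reading y: {p3}.
Now take the lambda-closure:
From p3 via lambda: add p6.
From p6 via lambda: add p2.
From p2 via lambda: add p8.
From p8 via lambda: add p0.
From p0 via lambda: add p5.
No new states can be added; the closed set is {p0, p2, p3, p5, p6, p8}.

{p0, p2, p3, p5, p6, p8}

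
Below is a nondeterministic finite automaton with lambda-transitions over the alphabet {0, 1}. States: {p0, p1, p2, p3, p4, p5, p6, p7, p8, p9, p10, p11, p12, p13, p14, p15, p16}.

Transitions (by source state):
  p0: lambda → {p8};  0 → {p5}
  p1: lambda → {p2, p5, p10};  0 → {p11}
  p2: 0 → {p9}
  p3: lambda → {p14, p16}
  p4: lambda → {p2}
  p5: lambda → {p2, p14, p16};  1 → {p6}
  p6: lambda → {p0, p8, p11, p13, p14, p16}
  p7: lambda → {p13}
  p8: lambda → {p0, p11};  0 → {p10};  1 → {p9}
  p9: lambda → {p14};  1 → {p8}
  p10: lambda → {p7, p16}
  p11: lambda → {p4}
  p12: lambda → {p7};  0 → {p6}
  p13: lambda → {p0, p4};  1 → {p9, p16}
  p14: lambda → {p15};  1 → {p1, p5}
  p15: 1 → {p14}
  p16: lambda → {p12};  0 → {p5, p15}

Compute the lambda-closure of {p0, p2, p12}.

{p0, p2, p4, p7, p8, p11, p12, p13}

Start with {p0, p2, p12}.
From p0 via lambda: add p8.
From p12 via lambda: add p7.
From p7 via lambda: add p13.
From p8 via lambda: add p11.
From p11 via lambda: add p4.
No new states can be added; the closed set is {p0, p2, p4, p7, p8, p11, p12, p13}.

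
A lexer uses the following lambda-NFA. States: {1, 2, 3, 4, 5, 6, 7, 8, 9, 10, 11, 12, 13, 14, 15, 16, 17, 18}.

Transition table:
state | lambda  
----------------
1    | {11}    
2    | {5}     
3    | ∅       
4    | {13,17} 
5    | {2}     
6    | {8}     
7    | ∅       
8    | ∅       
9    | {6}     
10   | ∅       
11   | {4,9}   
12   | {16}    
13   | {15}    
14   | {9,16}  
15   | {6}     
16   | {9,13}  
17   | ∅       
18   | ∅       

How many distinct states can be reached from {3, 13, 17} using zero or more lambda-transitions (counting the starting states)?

Start with {3, 13, 17}.
From 13 via lambda: add 15.
From 15 via lambda: add 6.
From 6 via lambda: add 8.
lambda-closure = {3, 6, 8, 13, 15, 17}, which has 6 states.

6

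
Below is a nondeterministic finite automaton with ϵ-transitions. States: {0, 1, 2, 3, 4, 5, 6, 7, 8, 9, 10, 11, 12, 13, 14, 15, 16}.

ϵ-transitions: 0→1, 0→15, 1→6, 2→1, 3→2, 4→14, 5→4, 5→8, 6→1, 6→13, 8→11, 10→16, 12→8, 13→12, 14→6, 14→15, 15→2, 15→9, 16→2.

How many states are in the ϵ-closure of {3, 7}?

9

Start with {3, 7}.
From 3 via ϵ: add 2.
From 2 via ϵ: add 1.
From 1 via ϵ: add 6.
From 6 via ϵ: add 13.
From 13 via ϵ: add 12.
From 12 via ϵ: add 8.
From 8 via ϵ: add 11.
ϵ-closure = {1, 2, 3, 6, 7, 8, 11, 12, 13}, which has 9 states.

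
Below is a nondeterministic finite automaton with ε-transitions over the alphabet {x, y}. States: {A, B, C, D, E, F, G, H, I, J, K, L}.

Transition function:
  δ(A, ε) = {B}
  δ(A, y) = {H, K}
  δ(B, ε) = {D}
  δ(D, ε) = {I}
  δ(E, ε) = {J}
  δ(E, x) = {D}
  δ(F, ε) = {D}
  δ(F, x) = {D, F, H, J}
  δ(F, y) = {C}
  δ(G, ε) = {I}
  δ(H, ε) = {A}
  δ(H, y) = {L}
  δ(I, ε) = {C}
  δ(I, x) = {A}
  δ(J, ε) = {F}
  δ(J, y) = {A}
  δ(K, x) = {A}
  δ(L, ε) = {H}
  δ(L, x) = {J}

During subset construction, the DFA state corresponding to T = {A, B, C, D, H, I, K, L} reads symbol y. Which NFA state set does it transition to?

{A, B, C, D, H, I, K, L}

A on y → {H, K}.
H on y → {L}.
No y-transition from B, C, D, I, K, L.
Union after reading y: {H, K, L}.
Now take the ε-closure:
From H via ε: add A.
From A via ε: add B.
From B via ε: add D.
From D via ε: add I.
From I via ε: add C.
No new states can be added; the closed set is {A, B, C, D, H, I, K, L}.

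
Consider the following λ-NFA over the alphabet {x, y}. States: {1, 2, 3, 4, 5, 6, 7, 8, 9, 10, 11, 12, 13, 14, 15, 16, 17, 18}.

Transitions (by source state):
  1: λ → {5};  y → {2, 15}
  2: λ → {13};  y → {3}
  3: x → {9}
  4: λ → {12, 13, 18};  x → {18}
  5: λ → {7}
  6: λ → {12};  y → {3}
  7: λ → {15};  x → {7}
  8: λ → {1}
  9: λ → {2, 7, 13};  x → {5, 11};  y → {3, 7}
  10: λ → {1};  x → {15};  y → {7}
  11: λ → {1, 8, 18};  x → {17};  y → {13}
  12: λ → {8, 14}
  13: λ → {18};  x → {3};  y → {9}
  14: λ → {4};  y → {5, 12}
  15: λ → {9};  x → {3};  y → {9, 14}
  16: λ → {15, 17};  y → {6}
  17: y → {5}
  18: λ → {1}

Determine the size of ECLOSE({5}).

Start with {5}.
From 5 via λ: add 7.
From 7 via λ: add 15.
From 15 via λ: add 9.
From 9 via λ: add 2, 13.
From 13 via λ: add 18.
From 18 via λ: add 1.
λ-closure = {1, 2, 5, 7, 9, 13, 15, 18}, which has 8 states.

8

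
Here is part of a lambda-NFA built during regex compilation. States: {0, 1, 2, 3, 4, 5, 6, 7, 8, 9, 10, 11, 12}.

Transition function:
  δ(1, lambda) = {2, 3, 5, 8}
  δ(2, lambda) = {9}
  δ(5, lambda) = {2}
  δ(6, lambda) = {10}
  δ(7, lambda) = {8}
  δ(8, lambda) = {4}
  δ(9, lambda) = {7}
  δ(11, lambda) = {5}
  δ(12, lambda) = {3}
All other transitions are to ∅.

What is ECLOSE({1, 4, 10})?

{1, 2, 3, 4, 5, 7, 8, 9, 10}

Start with {1, 4, 10}.
From 1 via lambda: add 2, 3, 5, 8.
From 2 via lambda: add 9.
From 9 via lambda: add 7.
No new states can be added; the closed set is {1, 2, 3, 4, 5, 7, 8, 9, 10}.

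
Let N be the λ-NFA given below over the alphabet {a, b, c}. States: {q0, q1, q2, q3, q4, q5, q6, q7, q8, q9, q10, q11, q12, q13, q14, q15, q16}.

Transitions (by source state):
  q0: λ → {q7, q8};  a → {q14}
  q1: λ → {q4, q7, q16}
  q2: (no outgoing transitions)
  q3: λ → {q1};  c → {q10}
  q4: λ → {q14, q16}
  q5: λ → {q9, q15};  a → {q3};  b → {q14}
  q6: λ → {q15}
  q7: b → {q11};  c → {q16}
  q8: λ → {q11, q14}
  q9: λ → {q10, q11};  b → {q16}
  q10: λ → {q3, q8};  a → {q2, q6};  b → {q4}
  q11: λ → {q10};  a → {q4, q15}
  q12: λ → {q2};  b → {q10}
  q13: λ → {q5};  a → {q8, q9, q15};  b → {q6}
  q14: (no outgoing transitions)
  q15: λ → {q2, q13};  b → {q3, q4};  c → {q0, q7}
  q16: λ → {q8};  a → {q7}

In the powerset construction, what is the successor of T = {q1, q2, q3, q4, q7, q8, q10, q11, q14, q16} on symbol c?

{q1, q3, q4, q7, q8, q10, q11, q14, q16}

q3 on c → {q10}.
q7 on c → {q16}.
No c-transition from q1, q2, q4, q8, q10, q11, q14, q16.
Union after reading c: {q10, q16}.
Now take the λ-closure:
From q10 via λ: add q3, q8.
From q3 via λ: add q1.
From q8 via λ: add q11, q14.
From q1 via λ: add q4, q7.
No new states can be added; the closed set is {q1, q3, q4, q7, q8, q10, q11, q14, q16}.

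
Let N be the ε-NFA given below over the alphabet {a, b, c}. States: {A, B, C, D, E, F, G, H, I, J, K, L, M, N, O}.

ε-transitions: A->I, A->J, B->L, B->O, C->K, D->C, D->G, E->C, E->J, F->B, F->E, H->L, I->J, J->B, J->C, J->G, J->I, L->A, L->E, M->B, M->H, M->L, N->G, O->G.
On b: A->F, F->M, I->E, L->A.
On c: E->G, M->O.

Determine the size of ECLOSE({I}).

10

Start with {I}.
From I via ε: add J.
From J via ε: add B, C, G.
From B via ε: add L, O.
From C via ε: add K.
From L via ε: add A, E.
ε-closure = {A, B, C, E, G, I, J, K, L, O}, which has 10 states.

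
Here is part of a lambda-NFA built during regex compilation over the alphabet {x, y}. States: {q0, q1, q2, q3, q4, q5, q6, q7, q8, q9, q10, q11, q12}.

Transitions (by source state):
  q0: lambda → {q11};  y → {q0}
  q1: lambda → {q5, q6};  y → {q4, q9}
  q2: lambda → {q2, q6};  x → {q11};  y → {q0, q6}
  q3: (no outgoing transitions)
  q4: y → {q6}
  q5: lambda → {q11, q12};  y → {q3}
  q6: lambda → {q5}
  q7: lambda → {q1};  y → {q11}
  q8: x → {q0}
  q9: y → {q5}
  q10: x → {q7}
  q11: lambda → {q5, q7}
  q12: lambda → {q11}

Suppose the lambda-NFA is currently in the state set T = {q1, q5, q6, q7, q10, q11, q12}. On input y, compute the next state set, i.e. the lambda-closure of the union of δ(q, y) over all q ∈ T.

q1 on y → {q4, q9}.
q5 on y → {q3}.
q7 on y → {q11}.
No y-transition from q6, q10, q11, q12.
Union after reading y: {q3, q4, q9, q11}.
Now take the lambda-closure:
From q11 via lambda: add q5, q7.
From q5 via lambda: add q12.
From q7 via lambda: add q1.
From q1 via lambda: add q6.
No new states can be added; the closed set is {q1, q3, q4, q5, q6, q7, q9, q11, q12}.

{q1, q3, q4, q5, q6, q7, q9, q11, q12}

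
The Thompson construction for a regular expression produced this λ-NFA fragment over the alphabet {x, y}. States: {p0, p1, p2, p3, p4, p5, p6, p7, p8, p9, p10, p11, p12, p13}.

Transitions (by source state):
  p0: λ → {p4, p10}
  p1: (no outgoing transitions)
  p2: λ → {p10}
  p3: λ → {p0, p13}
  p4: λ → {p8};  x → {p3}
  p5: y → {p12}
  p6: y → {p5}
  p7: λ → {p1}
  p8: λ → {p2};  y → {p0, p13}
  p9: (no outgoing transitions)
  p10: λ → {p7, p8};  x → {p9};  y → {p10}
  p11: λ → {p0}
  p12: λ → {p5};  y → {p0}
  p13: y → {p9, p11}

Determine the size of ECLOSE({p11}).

Start with {p11}.
From p11 via λ: add p0.
From p0 via λ: add p4, p10.
From p4 via λ: add p8.
From p10 via λ: add p7.
From p7 via λ: add p1.
From p8 via λ: add p2.
λ-closure = {p0, p1, p2, p4, p7, p8, p10, p11}, which has 8 states.

8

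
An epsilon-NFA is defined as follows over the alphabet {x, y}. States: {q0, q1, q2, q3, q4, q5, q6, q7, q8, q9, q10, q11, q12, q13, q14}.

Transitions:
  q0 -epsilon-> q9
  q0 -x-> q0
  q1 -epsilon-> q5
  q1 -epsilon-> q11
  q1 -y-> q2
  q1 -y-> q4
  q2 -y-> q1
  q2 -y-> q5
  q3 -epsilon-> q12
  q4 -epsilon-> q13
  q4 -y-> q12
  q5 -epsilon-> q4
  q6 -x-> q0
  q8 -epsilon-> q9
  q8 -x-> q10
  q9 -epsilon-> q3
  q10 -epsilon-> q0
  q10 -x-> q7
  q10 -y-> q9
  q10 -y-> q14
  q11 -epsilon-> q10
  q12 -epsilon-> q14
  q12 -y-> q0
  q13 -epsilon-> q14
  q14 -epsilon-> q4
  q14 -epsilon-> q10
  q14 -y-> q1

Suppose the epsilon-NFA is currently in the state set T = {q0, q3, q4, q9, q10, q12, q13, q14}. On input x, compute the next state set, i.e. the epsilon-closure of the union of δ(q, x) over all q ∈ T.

{q0, q3, q4, q7, q9, q10, q12, q13, q14}

q0 on x → {q0}.
q10 on x → {q7}.
No x-transition from q3, q4, q9, q12, q13, q14.
Union after reading x: {q0, q7}.
Now take the epsilon-closure:
From q0 via epsilon: add q9.
From q9 via epsilon: add q3.
From q3 via epsilon: add q12.
From q12 via epsilon: add q14.
From q14 via epsilon: add q4, q10.
From q4 via epsilon: add q13.
No new states can be added; the closed set is {q0, q3, q4, q7, q9, q10, q12, q13, q14}.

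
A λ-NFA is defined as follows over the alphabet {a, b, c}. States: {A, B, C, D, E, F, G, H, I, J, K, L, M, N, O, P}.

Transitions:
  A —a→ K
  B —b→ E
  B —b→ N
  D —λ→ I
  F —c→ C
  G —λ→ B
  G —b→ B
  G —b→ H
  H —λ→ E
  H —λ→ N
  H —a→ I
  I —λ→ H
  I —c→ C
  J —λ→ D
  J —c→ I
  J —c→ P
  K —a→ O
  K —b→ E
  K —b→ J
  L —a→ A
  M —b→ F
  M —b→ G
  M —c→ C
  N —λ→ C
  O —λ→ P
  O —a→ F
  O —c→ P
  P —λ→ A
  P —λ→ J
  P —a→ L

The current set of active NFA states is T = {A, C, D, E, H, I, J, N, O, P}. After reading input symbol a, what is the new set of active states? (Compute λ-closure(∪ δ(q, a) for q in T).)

{C, E, F, H, I, K, L, N}

A on a → {K}.
H on a → {I}.
O on a → {F}.
P on a → {L}.
No a-transition from C, D, E, I, J, N.
Union after reading a: {F, I, K, L}.
Now take the λ-closure:
From I via λ: add H.
From H via λ: add E, N.
From N via λ: add C.
No new states can be added; the closed set is {C, E, F, H, I, K, L, N}.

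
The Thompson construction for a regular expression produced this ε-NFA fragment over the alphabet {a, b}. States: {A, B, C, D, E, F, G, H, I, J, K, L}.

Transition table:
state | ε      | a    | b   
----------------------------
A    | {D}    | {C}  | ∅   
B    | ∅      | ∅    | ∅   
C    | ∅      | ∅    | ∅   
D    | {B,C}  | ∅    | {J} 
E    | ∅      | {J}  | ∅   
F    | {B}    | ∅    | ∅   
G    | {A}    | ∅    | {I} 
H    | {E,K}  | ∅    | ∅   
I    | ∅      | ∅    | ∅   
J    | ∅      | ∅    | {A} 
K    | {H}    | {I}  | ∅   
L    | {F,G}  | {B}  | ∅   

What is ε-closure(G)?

Start with {G}.
From G via ε: add A.
From A via ε: add D.
From D via ε: add B, C.
No new states can be added; the closed set is {A, B, C, D, G}.

{A, B, C, D, G}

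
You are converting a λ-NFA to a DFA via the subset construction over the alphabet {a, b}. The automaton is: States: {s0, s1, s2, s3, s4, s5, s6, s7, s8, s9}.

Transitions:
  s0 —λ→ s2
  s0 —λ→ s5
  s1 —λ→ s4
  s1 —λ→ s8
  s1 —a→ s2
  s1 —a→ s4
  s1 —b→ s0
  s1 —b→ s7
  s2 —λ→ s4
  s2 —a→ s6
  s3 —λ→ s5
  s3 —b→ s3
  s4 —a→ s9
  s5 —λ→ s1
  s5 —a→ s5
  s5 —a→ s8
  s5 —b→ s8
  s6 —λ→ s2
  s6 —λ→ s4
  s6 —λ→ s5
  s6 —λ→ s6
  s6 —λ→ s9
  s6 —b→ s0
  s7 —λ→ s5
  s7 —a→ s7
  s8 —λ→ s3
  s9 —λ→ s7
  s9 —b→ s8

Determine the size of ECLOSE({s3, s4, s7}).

Start with {s3, s4, s7}.
From s3 via λ: add s5.
From s5 via λ: add s1.
From s1 via λ: add s8.
λ-closure = {s1, s3, s4, s5, s7, s8}, which has 6 states.

6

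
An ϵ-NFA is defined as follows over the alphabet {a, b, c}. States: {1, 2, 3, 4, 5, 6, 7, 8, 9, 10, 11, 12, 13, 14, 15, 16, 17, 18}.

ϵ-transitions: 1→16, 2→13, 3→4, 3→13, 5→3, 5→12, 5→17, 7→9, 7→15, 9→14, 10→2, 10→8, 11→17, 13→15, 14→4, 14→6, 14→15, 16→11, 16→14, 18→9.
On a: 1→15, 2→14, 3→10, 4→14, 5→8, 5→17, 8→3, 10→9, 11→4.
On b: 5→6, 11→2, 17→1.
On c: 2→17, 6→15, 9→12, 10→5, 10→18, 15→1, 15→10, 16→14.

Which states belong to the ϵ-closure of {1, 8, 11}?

Start with {1, 8, 11}.
From 1 via ϵ: add 16.
From 11 via ϵ: add 17.
From 16 via ϵ: add 14.
From 14 via ϵ: add 4, 6, 15.
No new states can be added; the closed set is {1, 4, 6, 8, 11, 14, 15, 16, 17}.

{1, 4, 6, 8, 11, 14, 15, 16, 17}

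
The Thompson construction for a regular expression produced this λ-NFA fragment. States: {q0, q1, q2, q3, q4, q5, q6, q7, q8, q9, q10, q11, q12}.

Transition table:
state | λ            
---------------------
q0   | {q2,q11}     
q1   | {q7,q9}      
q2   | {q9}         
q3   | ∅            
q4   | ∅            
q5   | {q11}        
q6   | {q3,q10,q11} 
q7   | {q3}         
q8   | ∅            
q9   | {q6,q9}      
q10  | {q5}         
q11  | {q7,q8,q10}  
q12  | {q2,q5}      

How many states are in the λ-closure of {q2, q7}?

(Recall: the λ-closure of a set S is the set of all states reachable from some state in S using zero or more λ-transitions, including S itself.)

9

Start with {q2, q7}.
From q2 via λ: add q9.
From q7 via λ: add q3.
From q9 via λ: add q6.
From q6 via λ: add q10, q11.
From q10 via λ: add q5.
From q11 via λ: add q8.
λ-closure = {q2, q3, q5, q6, q7, q8, q9, q10, q11}, which has 9 states.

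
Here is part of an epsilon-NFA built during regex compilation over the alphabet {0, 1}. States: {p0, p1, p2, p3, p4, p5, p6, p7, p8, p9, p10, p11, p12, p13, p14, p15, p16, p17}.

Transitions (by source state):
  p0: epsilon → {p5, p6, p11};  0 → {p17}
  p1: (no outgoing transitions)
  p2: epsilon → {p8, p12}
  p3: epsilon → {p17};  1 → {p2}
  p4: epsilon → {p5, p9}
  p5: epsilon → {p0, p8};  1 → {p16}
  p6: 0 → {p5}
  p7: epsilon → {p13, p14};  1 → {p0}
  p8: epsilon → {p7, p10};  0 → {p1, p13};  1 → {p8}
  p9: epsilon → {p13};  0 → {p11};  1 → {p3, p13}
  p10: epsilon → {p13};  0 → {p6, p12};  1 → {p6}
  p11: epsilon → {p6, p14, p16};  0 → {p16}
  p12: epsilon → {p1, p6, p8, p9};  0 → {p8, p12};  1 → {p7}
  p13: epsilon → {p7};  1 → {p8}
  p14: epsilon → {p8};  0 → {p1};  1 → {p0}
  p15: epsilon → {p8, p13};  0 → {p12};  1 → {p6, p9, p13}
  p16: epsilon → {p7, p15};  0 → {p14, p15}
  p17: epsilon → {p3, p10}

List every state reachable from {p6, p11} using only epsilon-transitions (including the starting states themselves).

{p6, p7, p8, p10, p11, p13, p14, p15, p16}

Start with {p6, p11}.
From p11 via epsilon: add p14, p16.
From p14 via epsilon: add p8.
From p16 via epsilon: add p7, p15.
From p7 via epsilon: add p13.
From p8 via epsilon: add p10.
No new states can be added; the closed set is {p6, p7, p8, p10, p11, p13, p14, p15, p16}.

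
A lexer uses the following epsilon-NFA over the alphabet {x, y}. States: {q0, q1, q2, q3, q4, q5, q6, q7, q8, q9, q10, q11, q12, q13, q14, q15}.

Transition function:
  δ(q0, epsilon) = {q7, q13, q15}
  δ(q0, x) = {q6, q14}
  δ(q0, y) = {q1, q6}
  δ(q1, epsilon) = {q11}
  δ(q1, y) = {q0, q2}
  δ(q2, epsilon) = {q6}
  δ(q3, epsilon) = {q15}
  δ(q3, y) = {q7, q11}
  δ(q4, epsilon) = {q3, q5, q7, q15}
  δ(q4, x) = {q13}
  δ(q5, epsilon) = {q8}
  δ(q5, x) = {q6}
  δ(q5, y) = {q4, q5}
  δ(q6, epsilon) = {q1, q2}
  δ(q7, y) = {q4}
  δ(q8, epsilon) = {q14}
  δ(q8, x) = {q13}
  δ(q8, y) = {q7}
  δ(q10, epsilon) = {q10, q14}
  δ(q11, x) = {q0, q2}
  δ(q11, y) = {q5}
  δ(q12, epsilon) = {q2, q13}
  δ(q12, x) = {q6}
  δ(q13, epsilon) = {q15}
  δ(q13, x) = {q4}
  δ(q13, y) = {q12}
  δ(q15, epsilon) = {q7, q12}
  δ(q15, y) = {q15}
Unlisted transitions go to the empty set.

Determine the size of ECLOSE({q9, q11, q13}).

9

Start with {q9, q11, q13}.
From q13 via epsilon: add q15.
From q15 via epsilon: add q7, q12.
From q12 via epsilon: add q2.
From q2 via epsilon: add q6.
From q6 via epsilon: add q1.
epsilon-closure = {q1, q2, q6, q7, q9, q11, q12, q13, q15}, which has 9 states.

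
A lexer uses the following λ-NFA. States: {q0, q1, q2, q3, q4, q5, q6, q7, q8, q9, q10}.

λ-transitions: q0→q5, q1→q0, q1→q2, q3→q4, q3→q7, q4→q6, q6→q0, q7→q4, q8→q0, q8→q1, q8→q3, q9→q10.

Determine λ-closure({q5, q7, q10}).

Start with {q5, q7, q10}.
From q7 via λ: add q4.
From q4 via λ: add q6.
From q6 via λ: add q0.
No new states can be added; the closed set is {q0, q4, q5, q6, q7, q10}.

{q0, q4, q5, q6, q7, q10}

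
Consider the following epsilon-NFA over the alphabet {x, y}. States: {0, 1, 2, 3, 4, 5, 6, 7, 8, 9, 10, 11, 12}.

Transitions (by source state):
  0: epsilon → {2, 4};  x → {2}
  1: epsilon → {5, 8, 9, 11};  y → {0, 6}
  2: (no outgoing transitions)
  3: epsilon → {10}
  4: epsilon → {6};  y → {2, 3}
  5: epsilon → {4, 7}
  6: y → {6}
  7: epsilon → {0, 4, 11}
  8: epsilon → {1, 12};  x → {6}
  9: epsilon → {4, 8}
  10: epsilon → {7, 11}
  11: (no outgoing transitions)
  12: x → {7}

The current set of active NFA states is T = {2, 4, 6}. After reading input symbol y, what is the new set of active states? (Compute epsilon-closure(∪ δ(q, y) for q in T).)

4 on y → {2, 3}.
6 on y → {6}.
No y-transition from 2.
Union after reading y: {2, 3, 6}.
Now take the epsilon-closure:
From 3 via epsilon: add 10.
From 10 via epsilon: add 7, 11.
From 7 via epsilon: add 0, 4.
No new states can be added; the closed set is {0, 2, 3, 4, 6, 7, 10, 11}.

{0, 2, 3, 4, 6, 7, 10, 11}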